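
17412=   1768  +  15644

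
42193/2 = 21096 + 1/2=21096.50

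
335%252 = 83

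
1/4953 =1/4953= 0.00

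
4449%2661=1788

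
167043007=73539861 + 93503146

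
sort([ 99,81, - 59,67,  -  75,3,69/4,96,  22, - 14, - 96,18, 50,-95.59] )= [-96,  -  95.59, - 75,- 59 ,-14, 3,69/4 , 18, 22,50, 67, 81,96,  99]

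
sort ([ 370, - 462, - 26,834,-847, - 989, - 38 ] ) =[ - 989, - 847, - 462, - 38, - 26,370,834 ]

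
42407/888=47  +  671/888 = 47.76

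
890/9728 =445/4864 =0.09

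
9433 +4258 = 13691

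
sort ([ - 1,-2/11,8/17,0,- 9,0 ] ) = [-9  , - 1 , - 2/11 , 0, 0 , 8/17]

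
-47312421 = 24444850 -71757271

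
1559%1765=1559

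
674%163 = 22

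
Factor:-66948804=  - 2^2*3^2*13^1*143053^1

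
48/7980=4/665 = 0.01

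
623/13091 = 623/13091 = 0.05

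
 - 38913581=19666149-58579730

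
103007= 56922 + 46085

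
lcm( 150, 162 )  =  4050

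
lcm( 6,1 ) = 6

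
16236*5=81180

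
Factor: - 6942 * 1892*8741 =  - 2^3*3^1*11^1*13^1*43^1*89^1*8741^1= - 114806601624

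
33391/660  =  50+391/660 = 50.59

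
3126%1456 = 214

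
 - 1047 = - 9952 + 8905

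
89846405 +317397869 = 407244274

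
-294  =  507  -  801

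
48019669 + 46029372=94049041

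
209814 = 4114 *51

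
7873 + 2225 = 10098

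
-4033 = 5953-9986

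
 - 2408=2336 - 4744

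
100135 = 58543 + 41592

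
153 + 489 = 642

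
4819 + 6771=11590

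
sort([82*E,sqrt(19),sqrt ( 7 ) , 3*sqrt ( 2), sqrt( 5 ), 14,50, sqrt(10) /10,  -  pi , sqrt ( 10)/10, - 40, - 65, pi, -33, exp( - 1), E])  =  [ - 65 , - 40, - 33,-pi , sqrt( 10) /10, sqrt( 10 )/10,exp(-1 ), sqrt(5), sqrt ( 7 ), E, pi , 3*sqrt ( 2),sqrt( 19),14, 50, 82*E] 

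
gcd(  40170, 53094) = 6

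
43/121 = 43/121 = 0.36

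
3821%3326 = 495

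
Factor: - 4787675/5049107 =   -  5^2*7^( - 2 )*103043^( - 1 )* 191507^1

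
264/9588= 22/799 = 0.03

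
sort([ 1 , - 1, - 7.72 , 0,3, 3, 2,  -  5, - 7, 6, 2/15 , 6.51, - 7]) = [ - 7.72, - 7, - 7, - 5, - 1, 0 , 2/15,1, 2, 3, 3,  6,  6.51]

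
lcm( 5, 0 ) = 0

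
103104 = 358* 288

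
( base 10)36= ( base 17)22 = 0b100100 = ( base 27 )19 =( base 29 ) 17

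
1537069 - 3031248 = -1494179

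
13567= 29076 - 15509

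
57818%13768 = 2746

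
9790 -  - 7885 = 17675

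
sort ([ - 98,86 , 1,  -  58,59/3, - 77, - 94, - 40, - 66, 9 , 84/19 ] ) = [ - 98, - 94 , - 77,-66 , - 58, - 40, 1, 84/19,9,  59/3, 86]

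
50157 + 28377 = 78534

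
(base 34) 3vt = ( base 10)4551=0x11C7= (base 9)6216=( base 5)121201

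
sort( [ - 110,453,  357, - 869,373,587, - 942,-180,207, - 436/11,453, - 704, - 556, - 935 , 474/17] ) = [-942,-935 ,-869 , -704,-556, - 180, - 110,-436/11, 474/17, 207,357,373,453,453,587]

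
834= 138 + 696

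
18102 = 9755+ 8347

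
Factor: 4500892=2^2*11^1*102293^1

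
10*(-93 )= - 930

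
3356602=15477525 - 12120923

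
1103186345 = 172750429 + 930435916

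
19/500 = 19/500 = 0.04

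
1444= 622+822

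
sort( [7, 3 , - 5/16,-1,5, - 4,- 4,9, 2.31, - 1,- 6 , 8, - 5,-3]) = [ - 6, - 5, - 4, - 4, - 3,-1, - 1, - 5/16, 2.31, 3, 5, 7,  8, 9] 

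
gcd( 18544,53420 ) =4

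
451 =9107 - 8656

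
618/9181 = 618/9181 = 0.07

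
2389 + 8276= 10665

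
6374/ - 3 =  - 6374/3 = - 2124.67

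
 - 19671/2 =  - 19671/2  =  - 9835.50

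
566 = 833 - 267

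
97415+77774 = 175189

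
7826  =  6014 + 1812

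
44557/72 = 44557/72 = 618.85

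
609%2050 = 609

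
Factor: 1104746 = 2^1*37^1*14929^1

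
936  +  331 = 1267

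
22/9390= 11/4695 = 0.00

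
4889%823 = 774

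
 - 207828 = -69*3012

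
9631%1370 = 41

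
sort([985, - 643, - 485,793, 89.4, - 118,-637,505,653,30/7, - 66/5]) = [ - 643, - 637, - 485,-118,-66/5,30/7,89.4, 505, 653, 793,985 ] 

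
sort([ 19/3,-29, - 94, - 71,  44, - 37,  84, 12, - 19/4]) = [ - 94, - 71,-37,-29, - 19/4, 19/3,  12, 44,84 ]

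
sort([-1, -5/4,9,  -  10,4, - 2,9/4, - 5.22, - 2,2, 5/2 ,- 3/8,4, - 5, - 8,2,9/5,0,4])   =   [ -10,  -  8, - 5.22, - 5,-2, - 2, - 5/4 ,-1, - 3/8,  0, 9/5  ,  2,2,9/4 , 5/2, 4,4,4, 9 ] 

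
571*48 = 27408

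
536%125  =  36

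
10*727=7270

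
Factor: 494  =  2^1*13^1*19^1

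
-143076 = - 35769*4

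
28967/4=28967/4=7241.75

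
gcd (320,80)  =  80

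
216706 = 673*322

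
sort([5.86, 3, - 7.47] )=[-7.47,3,5.86 ] 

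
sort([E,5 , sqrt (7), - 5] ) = [ - 5,sqrt( 7),  E,5] 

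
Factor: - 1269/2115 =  - 3^1*5^ ( - 1) = - 3/5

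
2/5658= 1/2829 = 0.00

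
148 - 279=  - 131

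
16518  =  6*2753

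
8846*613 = 5422598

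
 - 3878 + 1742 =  - 2136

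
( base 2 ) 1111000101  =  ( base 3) 1022202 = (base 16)3C5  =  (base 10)965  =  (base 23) 1im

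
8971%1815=1711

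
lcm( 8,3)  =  24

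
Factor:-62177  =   - 97^1 * 641^1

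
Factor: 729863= 47^1*53^1 * 293^1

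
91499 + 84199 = 175698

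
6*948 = 5688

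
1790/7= 1790/7  =  255.71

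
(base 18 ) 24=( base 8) 50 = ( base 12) 34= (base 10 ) 40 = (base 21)1j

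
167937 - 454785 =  - 286848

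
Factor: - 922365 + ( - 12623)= -934988 = - 2^2*233747^1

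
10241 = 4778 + 5463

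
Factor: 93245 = 5^1*17^1*1097^1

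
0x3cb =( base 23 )1j5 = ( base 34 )SJ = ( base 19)2d2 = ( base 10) 971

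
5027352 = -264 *( - 19043 ) 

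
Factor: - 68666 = - 2^1*13^1*19^1* 139^1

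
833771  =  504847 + 328924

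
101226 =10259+90967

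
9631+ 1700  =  11331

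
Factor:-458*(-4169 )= 2^1 * 11^1*229^1*379^1 = 1909402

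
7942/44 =361/2 =180.50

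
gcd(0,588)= 588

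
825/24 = 34 + 3/8= 34.38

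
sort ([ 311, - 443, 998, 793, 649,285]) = [  -  443,285, 311,649 , 793, 998]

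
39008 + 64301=103309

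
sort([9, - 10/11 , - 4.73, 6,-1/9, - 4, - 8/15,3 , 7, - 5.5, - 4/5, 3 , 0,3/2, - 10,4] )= [ - 10, - 5.5, - 4.73, - 4 ,-10/11, - 4/5, - 8/15, - 1/9,0,3/2, 3,  3,4,6,7 , 9] 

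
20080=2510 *8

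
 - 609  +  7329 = 6720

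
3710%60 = 50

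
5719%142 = 39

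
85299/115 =85299/115 = 741.73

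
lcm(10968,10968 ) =10968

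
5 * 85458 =427290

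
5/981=5/981 = 0.01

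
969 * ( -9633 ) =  - 9334377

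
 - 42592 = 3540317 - 3582909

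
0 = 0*275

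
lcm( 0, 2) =0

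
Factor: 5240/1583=2^3 * 5^1*131^1 * 1583^( - 1)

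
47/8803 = 47/8803  =  0.01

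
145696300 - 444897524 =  - 299201224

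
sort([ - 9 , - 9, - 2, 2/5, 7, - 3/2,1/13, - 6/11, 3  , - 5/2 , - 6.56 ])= [ - 9, - 9, - 6.56, - 5/2,  -  2, - 3/2, - 6/11, 1/13,  2/5 , 3, 7] 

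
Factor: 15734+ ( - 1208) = 2^1*3^3*  269^1 = 14526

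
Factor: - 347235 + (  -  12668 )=- 359903 = -491^1*733^1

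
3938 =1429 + 2509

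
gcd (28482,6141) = 3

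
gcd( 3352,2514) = 838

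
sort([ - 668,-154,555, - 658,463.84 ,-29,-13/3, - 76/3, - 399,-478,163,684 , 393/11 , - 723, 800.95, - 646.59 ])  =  [-723,-668,  -  658, - 646.59,-478,-399, - 154, - 29, - 76/3,-13/3, 393/11,163,463.84,555,684 , 800.95 ]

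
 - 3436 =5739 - 9175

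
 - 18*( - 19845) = 357210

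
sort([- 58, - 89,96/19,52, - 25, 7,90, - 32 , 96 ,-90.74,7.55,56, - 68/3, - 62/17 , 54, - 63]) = [-90.74, - 89, - 63, - 58, - 32,  -  25, - 68/3,-62/17,96/19,7,7.55,52,54,56, 90, 96]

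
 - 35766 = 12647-48413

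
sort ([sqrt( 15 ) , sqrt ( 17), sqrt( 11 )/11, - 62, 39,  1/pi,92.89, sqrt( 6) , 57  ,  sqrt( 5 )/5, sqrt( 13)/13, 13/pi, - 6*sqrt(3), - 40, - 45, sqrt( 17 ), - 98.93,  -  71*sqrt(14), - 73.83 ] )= [ - 71*sqrt(14 ), - 98.93, - 73.83, - 62, - 45, - 40 , - 6* sqrt ( 3 ),sqrt( 13 ) /13, sqrt( 11 )/11, 1/pi, sqrt(5 )/5, sqrt(6), sqrt( 15), sqrt( 17),sqrt( 17 ), 13/pi,39, 57,92.89 ] 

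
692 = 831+- 139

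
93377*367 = 34269359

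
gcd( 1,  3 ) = 1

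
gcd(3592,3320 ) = 8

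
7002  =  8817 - 1815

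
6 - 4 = 2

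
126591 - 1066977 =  - 940386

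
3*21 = 63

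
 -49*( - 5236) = 256564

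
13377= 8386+4991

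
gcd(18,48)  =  6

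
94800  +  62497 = 157297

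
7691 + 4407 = 12098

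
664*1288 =855232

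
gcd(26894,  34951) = 7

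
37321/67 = 37321/67 = 557.03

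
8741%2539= 1124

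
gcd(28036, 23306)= 86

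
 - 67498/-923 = 73 + 119/923 = 73.13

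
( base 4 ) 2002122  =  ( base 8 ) 20232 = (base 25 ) d8l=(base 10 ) 8346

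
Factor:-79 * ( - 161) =12719 = 7^1*23^1*79^1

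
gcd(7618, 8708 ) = 2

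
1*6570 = 6570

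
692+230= 922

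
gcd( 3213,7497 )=1071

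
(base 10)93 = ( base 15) 63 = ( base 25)3I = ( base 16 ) 5d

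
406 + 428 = 834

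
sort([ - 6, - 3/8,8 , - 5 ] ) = [ - 6, - 5  ,-3/8 , 8 ] 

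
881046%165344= 54326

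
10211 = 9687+524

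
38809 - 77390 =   -  38581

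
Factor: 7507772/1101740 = 5^( - 1 ) * 31^( - 1) *971^1*1777^( - 1)*1933^1=   1876943/275435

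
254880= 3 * 84960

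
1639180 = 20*81959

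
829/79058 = 829/79058 = 0.01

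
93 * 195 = 18135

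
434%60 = 14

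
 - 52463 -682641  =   - 735104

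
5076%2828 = 2248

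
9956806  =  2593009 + 7363797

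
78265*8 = 626120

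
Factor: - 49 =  - 7^2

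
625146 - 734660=  -  109514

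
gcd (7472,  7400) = 8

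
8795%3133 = 2529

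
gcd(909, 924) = 3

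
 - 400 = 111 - 511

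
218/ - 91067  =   - 1 + 90849/91067 = - 0.00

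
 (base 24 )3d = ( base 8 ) 125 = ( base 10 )85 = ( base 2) 1010101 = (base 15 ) 5a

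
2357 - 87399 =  - 85042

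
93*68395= 6360735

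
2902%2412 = 490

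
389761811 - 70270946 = 319490865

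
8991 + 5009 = 14000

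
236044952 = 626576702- 390531750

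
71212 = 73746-2534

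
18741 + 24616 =43357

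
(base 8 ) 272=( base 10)186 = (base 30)66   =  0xba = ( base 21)8I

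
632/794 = 316/397 = 0.80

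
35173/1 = 35173 =35173.00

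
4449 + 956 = 5405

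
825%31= 19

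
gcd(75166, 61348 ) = 98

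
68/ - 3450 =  - 34/1725  =  - 0.02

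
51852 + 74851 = 126703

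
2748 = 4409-1661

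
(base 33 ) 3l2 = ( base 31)43P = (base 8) 7572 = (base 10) 3962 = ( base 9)5382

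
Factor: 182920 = 2^3*5^1*17^1*269^1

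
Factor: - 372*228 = - 84816= - 2^4 * 3^2*19^1 *31^1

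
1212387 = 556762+655625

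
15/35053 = 15/35053 = 0.00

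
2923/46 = 2923/46 = 63.54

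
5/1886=5/1886 = 0.00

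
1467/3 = 489 = 489.00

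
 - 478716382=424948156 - 903664538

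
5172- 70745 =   -  65573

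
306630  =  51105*6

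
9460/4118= 2 + 612/2059=   2.30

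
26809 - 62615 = -35806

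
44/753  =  44/753=0.06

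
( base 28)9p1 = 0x1e4d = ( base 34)6o5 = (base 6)55525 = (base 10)7757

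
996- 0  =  996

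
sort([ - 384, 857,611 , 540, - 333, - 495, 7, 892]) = [ - 495, - 384,-333, 7,540,  611, 857,892 ] 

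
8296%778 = 516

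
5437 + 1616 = 7053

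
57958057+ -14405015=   43553042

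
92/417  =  92/417 = 0.22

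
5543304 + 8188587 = 13731891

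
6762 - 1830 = 4932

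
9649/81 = 119+10/81 = 119.12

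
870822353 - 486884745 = 383937608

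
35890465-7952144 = 27938321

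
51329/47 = 51329/47 = 1092.11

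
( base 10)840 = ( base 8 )1510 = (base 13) 4C8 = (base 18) 2ac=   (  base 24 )1B0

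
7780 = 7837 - 57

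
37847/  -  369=-103+ 160/369= - 102.57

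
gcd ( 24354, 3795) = 33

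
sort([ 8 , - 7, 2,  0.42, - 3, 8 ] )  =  [ - 7, - 3, 0.42, 2,8, 8] 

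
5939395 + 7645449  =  13584844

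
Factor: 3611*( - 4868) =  - 2^2*23^1*157^1*1217^1 = -  17578348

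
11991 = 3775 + 8216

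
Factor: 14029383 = 3^1 *4676461^1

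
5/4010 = 1/802= 0.00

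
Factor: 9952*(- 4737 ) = - 2^5*3^1*311^1*1579^1  =  - 47142624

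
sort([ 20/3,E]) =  [ E,  20/3]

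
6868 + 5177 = 12045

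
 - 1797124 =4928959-6726083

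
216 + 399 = 615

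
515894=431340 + 84554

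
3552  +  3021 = 6573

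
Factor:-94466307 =-3^1*13^1*73^1*33181^1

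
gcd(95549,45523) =1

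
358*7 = 2506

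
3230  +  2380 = 5610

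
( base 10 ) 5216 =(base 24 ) 918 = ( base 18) g1e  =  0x1460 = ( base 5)131331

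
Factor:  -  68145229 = -19^1*1747^1*2053^1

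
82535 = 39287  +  43248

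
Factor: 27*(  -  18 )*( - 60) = 29160=2^3*3^6 * 5^1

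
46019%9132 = 359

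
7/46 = 7/46 = 0.15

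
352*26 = 9152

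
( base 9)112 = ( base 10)92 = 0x5c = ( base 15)62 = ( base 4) 1130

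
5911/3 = 5911/3  =  1970.33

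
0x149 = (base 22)EL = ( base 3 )110012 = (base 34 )9N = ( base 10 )329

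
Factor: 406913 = 13^1 * 113^1*277^1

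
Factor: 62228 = 2^2*47^1*331^1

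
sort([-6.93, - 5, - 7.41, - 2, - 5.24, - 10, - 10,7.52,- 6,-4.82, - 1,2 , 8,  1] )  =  [ - 10, - 10, - 7.41, - 6.93,-6,-5.24,-5, - 4.82, - 2,  -  1,1 , 2, 7.52,8 ] 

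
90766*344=31223504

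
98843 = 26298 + 72545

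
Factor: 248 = 2^3*31^1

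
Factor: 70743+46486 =7^1*  16747^1=117229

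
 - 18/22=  - 1 + 2/11 = - 0.82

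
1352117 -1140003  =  212114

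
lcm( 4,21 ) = 84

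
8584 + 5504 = 14088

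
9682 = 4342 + 5340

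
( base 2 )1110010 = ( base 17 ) 6c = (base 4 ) 1302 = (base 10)114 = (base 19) 60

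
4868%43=9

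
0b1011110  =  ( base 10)94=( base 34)2Q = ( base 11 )86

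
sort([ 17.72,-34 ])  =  [ - 34,17.72] 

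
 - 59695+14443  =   - 45252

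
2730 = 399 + 2331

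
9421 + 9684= 19105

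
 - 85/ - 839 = 85/839 = 0.10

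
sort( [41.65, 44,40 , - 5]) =[ - 5,40, 41.65,44 ] 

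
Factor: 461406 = 2^1*3^1  *  11^1*6991^1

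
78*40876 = 3188328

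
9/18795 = 3/6265 =0.00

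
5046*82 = 413772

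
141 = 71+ 70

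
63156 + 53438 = 116594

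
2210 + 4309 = 6519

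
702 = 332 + 370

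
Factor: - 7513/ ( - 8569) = 19^ ( - 1)*41^( -1)  *683^1= 683/779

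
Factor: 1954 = 2^1*977^1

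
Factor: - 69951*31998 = -2^1 * 3^2*7^1 * 3331^1*5333^1 = - 2238292098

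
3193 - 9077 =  - 5884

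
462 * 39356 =18182472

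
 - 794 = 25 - 819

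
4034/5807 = 4034/5807 =0.69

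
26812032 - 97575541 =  - 70763509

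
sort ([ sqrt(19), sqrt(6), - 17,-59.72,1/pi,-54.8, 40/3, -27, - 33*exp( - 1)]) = [-59.72, - 54.8,-27, - 17, - 33*exp ( -1), 1/pi, sqrt(6), sqrt(19 ) , 40/3] 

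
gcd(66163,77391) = 1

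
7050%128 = 10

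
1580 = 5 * 316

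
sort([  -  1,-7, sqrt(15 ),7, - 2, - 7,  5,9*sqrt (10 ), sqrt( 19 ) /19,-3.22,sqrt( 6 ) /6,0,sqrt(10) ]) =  [-7,-7, - 3.22, - 2,  -  1, 0 , sqrt( 19)/19,sqrt( 6) /6, sqrt( 10 ) , sqrt( 15 ), 5, 7, 9 * sqrt(10)] 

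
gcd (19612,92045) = 1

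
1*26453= 26453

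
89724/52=22431/13 =1725.46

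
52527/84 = 625 + 9/28 = 625.32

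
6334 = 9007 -2673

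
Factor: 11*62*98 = 2^2* 7^2*11^1*31^1 = 66836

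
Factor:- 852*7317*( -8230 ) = 51306511320 =2^3 * 3^4*5^1*71^1*271^1*823^1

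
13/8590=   13/8590=0.00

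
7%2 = 1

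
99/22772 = 99/22772 = 0.00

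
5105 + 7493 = 12598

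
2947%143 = 87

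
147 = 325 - 178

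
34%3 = 1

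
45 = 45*1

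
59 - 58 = 1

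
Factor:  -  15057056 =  - 2^5*7^1 * 67219^1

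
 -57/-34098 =19/11366 = 0.00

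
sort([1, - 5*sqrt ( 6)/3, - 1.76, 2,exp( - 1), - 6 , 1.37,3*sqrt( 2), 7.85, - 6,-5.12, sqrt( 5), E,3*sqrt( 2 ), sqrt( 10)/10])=[ - 6, - 6 ,-5.12, - 5*sqrt( 6 ) /3, - 1.76, sqrt(10 ) /10, exp( - 1), 1, 1.37 , 2, sqrt(5), E,  3*sqrt (2 ),3 * sqrt ( 2 ), 7.85]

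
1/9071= 1/9071  =  0.00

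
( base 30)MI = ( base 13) 402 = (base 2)1010100110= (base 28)O6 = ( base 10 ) 678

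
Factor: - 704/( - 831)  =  2^6*3^( - 1)*11^1*277^ ( - 1)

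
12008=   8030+3978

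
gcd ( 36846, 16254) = 18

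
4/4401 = 4/4401 = 0.00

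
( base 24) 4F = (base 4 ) 1233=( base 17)69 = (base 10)111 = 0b1101111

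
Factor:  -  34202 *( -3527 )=120630454 = 2^1*7^2*349^1* 3527^1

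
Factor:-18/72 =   -  1/4 = - 2^(-2 )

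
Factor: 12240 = 2^4*3^2 * 5^1 * 17^1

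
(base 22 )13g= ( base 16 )236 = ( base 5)4231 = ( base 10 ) 566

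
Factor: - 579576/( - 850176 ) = 2^( - 5)*3^( - 3 ) *19^1 * 31^1=589/864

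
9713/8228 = 1 + 135/748 = 1.18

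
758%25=8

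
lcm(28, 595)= 2380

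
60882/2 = 30441 = 30441.00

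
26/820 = 13/410 = 0.03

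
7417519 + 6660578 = 14078097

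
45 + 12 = 57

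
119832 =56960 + 62872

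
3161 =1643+1518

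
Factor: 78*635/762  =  65 = 5^1*13^1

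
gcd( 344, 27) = 1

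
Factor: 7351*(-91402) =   -  2^1*23^1 * 1987^1 *7351^1 = - 671896102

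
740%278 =184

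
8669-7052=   1617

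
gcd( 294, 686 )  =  98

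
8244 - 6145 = 2099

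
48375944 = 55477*872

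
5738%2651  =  436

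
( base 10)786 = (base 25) 16b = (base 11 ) 655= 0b1100010010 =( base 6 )3350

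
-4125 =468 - 4593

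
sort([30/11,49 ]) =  [30/11, 49]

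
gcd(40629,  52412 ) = 1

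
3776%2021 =1755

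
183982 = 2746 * 67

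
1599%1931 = 1599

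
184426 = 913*202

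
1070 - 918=152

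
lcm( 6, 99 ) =198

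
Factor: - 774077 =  - 37^1*20921^1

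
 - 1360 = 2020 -3380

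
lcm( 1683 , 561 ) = 1683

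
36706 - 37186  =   - 480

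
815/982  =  815/982 =0.83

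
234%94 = 46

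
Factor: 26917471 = 7^1*19^1 * 202387^1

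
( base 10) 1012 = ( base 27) 1ad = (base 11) 840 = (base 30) 13m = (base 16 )3f4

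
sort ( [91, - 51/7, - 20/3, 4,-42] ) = [  -  42, - 51/7,-20/3, 4, 91 ]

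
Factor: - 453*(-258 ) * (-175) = -20452950  =  -2^1*3^2 * 5^2*7^1*43^1*151^1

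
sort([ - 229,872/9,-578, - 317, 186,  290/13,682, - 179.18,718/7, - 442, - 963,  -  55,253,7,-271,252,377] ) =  [-963, -578, - 442, - 317,-271 ,-229, - 179.18, - 55,7,290/13, 872/9,718/7, 186,252,253,  377, 682]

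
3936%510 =366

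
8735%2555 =1070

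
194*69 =13386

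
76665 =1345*57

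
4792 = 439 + 4353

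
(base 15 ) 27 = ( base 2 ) 100101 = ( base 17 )23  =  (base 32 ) 15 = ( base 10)37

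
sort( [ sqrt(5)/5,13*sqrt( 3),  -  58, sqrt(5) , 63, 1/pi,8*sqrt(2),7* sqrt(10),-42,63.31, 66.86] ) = [  -  58,  -  42, 1/pi,  sqrt( 5)/5, sqrt( 5), 8 *sqrt(2 ), 7* sqrt( 10 ) , 13*sqrt( 3 ), 63, 63.31, 66.86]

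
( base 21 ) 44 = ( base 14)64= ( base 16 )58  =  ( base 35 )2i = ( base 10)88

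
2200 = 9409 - 7209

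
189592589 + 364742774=554335363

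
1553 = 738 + 815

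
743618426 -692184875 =51433551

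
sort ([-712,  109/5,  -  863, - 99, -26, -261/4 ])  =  [ -863, - 712, - 99, - 261/4, - 26,109/5 ]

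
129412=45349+84063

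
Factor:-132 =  - 2^2*3^1*11^1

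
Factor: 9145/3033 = 3^(- 2 )*5^1 * 31^1*59^1*337^( - 1)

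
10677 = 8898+1779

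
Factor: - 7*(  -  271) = 1897 = 7^1*271^1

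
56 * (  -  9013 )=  - 504728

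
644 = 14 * 46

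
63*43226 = 2723238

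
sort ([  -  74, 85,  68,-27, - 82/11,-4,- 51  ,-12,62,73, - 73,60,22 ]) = [-74, - 73,-51,-27,-12, - 82/11 , - 4, 22, 60,62,68,73,85]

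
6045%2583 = 879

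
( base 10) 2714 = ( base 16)a9a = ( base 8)5232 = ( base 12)16a2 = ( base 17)96b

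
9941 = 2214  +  7727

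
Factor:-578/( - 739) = 2^1* 17^2*739^(-1)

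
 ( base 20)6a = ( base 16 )82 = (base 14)94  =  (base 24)5A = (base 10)130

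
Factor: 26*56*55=2^4*5^1*7^1*11^1*13^1 = 80080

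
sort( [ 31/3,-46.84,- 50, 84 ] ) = [-50,-46.84, 31/3 , 84]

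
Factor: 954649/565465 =5^( - 1)*113093^( - 1)*954649^1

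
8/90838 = 4/45419  =  0.00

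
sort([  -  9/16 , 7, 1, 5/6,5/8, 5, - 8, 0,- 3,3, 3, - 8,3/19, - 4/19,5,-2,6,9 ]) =[ - 8,  -  8, - 3, - 2,- 9/16, - 4/19, 0,3/19,5/8, 5/6, 1, 3,3,5,5,6,7, 9]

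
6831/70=97 + 41/70 = 97.59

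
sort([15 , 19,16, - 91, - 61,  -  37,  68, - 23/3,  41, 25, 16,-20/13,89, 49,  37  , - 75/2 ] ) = [ - 91,-61, - 75/2, - 37, - 23/3,  -  20/13, 15,16, 16, 19, 25,37, 41,49, 68,89 ] 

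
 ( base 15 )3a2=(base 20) 217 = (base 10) 827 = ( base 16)33B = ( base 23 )1CM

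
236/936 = 59/234 = 0.25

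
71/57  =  71/57=1.25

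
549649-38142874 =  - 37593225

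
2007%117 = 18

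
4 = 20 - 16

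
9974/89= 112 + 6/89= 112.07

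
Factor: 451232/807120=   2^1  *  3^(-2)*5^( - 1 )*19^( - 1 )*239^1 = 478/855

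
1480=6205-4725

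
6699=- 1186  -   -7885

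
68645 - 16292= 52353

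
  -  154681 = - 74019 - 80662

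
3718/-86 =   -  1859/43 = - 43.23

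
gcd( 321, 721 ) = 1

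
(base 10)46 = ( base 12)3a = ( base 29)1H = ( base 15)31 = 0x2E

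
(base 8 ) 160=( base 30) 3M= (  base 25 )4c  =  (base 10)112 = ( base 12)94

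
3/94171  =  3/94171 = 0.00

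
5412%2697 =18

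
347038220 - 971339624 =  - 624301404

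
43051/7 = 43051/7  =  6150.14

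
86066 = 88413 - 2347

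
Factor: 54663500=2^2*5^3*17^1*59^1  *109^1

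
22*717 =15774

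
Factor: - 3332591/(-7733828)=2^( - 2)* 1933457^( - 1 )*3332591^1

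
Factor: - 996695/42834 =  - 2^(-1)*3^( - 1) * 5^1*7^1*11^(-2)*59^( - 1)*28477^1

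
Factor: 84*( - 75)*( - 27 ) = 2^2* 3^5*5^2*7^1 =170100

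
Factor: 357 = 3^1 * 7^1 * 17^1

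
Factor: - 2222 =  - 2^1*11^1*101^1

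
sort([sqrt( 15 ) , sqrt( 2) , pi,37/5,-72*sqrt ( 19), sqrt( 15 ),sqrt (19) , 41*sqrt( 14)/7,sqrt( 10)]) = [ - 72*sqrt( 19 ), sqrt(2),pi,sqrt (10 ), sqrt( 15),sqrt(15), sqrt( 19),37/5, 41*sqrt(14 )/7]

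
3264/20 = 816/5 =163.20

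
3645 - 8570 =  - 4925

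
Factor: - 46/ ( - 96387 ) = 2^1*3^(- 1)* 19^(- 2) * 23^1*89^ ( - 1)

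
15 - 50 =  - 35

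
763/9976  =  763/9976  =  0.08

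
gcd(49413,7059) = 7059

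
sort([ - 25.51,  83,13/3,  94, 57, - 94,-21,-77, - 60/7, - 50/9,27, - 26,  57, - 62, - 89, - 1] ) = [-94, - 89, - 77, - 62 , - 26, - 25.51,- 21,-60/7, - 50/9, - 1, 13/3,27,57, 57,83,94]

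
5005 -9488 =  - 4483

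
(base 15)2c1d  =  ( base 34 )86q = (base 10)9478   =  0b10010100000110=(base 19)174G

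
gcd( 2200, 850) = 50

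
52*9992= 519584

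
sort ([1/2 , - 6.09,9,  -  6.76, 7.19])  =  [ - 6.76,-6.09, 1/2, 7.19,9 ]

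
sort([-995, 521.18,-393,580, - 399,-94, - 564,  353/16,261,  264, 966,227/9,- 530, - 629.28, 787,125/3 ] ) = [ - 995, - 629.28 ,-564, - 530, -399, -393, - 94,353/16,227/9,125/3,261,264, 521.18, 580, 787,966]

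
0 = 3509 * 0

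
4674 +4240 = 8914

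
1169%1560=1169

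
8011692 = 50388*159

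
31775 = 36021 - 4246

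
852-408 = 444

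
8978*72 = 646416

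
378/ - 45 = - 9 + 3/5=- 8.40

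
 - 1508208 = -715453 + -792755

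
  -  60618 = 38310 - 98928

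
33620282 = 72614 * 463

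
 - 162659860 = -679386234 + 516726374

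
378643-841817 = - 463174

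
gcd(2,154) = 2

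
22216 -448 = 21768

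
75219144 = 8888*8463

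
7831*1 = 7831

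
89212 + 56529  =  145741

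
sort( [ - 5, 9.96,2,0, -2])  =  [- 5,-2, 0, 2,  9.96 ]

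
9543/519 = 18 + 67/173 = 18.39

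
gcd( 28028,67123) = 7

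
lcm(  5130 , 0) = 0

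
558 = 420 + 138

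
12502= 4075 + 8427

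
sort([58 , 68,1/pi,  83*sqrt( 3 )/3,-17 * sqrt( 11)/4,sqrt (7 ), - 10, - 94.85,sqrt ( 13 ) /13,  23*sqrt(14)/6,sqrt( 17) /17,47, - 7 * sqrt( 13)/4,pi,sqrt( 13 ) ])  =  [ -94.85, - 17*sqrt( 11 ) /4 ,  -  10, - 7*sqrt( 13)/4,sqrt( 17)/17, sqrt( 13)/13,1/pi, sqrt(7) , pi,sqrt(13),23*sqrt(14)/6,47,83 * sqrt( 3)/3,58,  68 ] 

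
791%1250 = 791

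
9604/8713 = 1 +891/8713 = 1.10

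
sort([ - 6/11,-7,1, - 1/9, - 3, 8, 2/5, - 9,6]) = [-9, - 7, - 3,-6/11, -1/9, 2/5, 1,6, 8]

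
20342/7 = 2906 = 2906.00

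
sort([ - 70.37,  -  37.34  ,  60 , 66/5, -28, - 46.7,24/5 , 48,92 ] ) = [ -70.37 ,-46.7,-37.34,  -  28 , 24/5, 66/5,48, 60,92 ]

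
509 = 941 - 432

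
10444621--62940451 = 73385072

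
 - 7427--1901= - 5526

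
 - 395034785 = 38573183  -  433607968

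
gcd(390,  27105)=195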